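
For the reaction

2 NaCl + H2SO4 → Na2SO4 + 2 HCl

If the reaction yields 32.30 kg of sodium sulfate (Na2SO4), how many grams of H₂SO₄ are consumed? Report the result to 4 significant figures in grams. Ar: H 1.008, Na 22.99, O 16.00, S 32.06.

M(Na2SO4) = 2(22.99) + 32.06 + 4(16.00) = 142.04 g/mol.
M(H2SO4) = 2(1.008) + 32.06 + 4(16.00) = 98.076 g/mol.
Convert: 32.30 kg = 32300 g.
n(Na2SO4) = 32300 g / 142.04 g/mol = 227.40 mol.
From the equation the Na2SO4:H2SO4 mole ratio is 1:1, so n(H2SO4) = 227.40 × 1/1 = 227.40 mol.
Mass of H2SO4 = 227.40 mol × 98.076 g/mol = 22303 g.

22300 g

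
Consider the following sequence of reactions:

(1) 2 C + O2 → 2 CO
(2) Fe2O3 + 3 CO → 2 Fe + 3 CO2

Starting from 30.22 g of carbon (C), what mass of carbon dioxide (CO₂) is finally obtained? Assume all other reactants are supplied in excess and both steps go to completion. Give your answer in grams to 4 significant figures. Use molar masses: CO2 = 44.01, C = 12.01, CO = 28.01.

110.7 g

n(C) = 30.220 / 12.01 = 2.5162 mol.
Step 1 gives a 2:2 ratio of C to CO, so n(CO) = 2.5162 mol.
In step 2 the CO:CO2 ratio is 3:3, so n(CO2) = 2.5162 mol.
Mass of CO2 = 2.5162 × 44.01 = 110.74 g.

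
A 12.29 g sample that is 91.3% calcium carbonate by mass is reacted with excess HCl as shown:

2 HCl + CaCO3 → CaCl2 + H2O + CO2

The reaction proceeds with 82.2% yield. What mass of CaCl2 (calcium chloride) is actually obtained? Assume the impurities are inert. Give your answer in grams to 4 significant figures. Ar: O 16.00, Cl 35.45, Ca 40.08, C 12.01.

10.23 g

Pure CaCO3 available = 12.29 g × 0.913 = 11.221 g.
M(CaCO3) = 40.08 + 12.01 + 3(16.00) = 100.09 g/mol.
M(CaCl2) = 40.08 + 2(35.45) = 110.98 g/mol.
n(CaCO3) = 11.221 g / 100.09 g/mol = 0.11211 mol.
From the equation the CaCO3:CaCl2 mole ratio is 1:1, so n(CaCl2) = 0.11211 × 1/1 = 0.11211 mol.
Mass of CaCl2 = 0.11211 mol × 110.98 g/mol = 12.442 g.
Actual mass collected = 12.442 g × 0.822 = 10.227 g.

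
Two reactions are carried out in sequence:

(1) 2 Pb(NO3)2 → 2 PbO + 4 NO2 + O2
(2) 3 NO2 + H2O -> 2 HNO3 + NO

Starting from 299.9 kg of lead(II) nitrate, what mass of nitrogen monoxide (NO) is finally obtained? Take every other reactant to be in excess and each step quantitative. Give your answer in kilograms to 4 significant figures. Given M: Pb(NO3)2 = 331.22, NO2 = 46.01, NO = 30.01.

299.9 kg = 299900 g.
n(Pb(NO3)2) = 299900 / 331.22 = 905.44 mol.
Step 1 gives a 2:4 ratio of Pb(NO3)2 to NO2, so n(NO2) = 1810.9 mol.
In step 2 the NO2:NO ratio is 3:1, so n(NO) = 603.63 mol.
Mass of NO = 603.63 × 30.01 = 18115 g = 18.11 kg.

18.11 kg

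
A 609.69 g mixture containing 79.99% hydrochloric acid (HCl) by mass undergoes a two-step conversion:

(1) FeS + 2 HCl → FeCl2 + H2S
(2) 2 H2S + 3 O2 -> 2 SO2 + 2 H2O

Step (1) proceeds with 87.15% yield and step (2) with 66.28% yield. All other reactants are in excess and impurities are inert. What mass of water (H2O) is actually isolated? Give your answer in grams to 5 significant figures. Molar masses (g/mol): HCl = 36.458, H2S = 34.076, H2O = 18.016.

69.603 g

Pure HCl = 609.69 × 0.7999 = 487.691 g.
n(HCl) = 487.691 / 36.458 = 13.3768 mol.
Step 1 (HCl:H2S = 2:1): theoretical n(H2S) = 6.68840 mol; at 87.15% yield, n(H2S) = 5.82894 mol.
Step 2 (H2S:H2O = 2:2): theoretical n(H2O) = 5.82894 mol, so theoretical mass = 5.82894 × 18.016 = 105.014 g.
At 66.28% yield, actual mass of H2O = 105.014 × 0.6628 = 69.6034 g.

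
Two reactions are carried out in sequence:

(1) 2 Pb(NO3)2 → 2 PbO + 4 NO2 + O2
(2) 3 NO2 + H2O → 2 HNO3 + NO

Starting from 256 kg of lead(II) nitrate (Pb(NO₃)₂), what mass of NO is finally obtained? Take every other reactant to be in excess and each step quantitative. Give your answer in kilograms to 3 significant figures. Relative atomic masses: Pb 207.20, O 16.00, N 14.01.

15.5 kg

M(Pb(NO3)2) = 207.20 + 2(14.01) + 6(16.00) = 331.22 g/mol.
M(NO) = 14.01 + 16.00 = 30.01 g/mol.
256 kg = 256000 g.
n(Pb(NO3)2) = 256000 / 331.22 = 772.9 mol.
Step 1 gives a 2:4 ratio of Pb(NO3)2 to NO2, so n(NO2) = 1546 mol.
In step 2 the NO2:NO ratio is 3:1, so n(NO) = 515.3 mol.
Mass of NO = 515.3 × 30.01 = 15460 g = 15.5 kg.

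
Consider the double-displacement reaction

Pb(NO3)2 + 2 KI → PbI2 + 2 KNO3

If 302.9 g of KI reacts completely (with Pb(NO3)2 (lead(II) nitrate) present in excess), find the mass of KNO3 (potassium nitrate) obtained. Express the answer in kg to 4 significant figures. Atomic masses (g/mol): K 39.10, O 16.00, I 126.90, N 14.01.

M(KI) = 39.10 + 126.90 = 166.00 g/mol.
M(KNO3) = 39.10 + 14.01 + 3(16.00) = 101.11 g/mol.
n(KI) = 302.90 g / 166.00 g/mol = 1.8247 mol.
From the equation the KI:KNO3 mole ratio is 2:2, so n(KNO3) = 1.8247 × 2/2 = 1.8247 mol.
Mass of KNO3 = 1.8247 mol × 101.11 g/mol = 184.50 g.
Converting to kg: 184.50 g = 0.1845 kg.

0.1845 kg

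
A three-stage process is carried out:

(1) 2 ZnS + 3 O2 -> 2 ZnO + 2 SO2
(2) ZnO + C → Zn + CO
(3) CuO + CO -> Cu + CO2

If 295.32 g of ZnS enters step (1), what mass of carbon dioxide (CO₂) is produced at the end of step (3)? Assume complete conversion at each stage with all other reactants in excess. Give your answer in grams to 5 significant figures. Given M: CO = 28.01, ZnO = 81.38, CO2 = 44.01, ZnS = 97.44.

n(ZnS) = 295.32 / 97.44 = 3.03079 mol.
Reaction (1): ZnS→ZnO ratio 2:2 ⇒ n(ZnO) = 3.03079 mol.
Reaction (2): ZnO→CO ratio 1:1 ⇒ n(CO) = 3.03079 mol.
Reaction (3): CO→CO2 ratio 1:1 ⇒ n(CO2) = 3.03079 mol.
Mass of CO2 = 3.03079 × 44.01 = 133.385 g.

133.38 g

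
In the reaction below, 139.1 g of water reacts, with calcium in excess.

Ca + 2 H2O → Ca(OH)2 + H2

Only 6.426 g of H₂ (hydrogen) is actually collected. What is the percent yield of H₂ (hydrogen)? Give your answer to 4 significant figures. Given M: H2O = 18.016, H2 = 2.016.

n(H2O) = 139.10 g / 18.016 g/mol = 7.7209 mol.
From the equation the H2O:H2 mole ratio is 2:1, so n(H2) = 7.7209 × 1/2 = 3.8605 mol.
Mass of H2 = 3.8605 mol × 2.016 g/mol = 7.7827 g.
This is the theoretical yield. Percent yield = 6.426 g / 7.7827 g × 100% = 82.568%.

82.57 %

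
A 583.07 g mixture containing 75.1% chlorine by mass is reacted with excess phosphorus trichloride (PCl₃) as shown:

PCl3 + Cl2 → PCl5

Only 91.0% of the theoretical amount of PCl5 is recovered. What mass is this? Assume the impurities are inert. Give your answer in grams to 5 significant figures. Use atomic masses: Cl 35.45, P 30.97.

1170.2 g

Pure Cl2 available = 583.07 g × 0.751 = 437.886 g.
M(Cl2) = 2(35.45) = 70.90 g/mol.
M(PCl5) = 30.97 + 5(35.45) = 208.22 g/mol.
n(Cl2) = 437.886 g / 70.90 g/mol = 6.17610 mol.
From the equation the Cl2:PCl5 mole ratio is 1:1, so n(PCl5) = 6.17610 × 1/1 = 6.17610 mol.
Mass of PCl5 = 6.17610 mol × 208.22 g/mol = 1285.99 g.
Actual mass collected = 1285.99 g × 0.910 = 1170.25 g.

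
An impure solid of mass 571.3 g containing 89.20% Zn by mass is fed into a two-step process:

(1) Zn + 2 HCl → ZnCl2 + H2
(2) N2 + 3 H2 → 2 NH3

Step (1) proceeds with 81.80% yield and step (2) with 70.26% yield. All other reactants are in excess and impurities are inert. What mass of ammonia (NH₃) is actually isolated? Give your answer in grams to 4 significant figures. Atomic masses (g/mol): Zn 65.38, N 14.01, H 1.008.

50.87 g

Pure Zn = 571.3 × 0.8920 = 509.60 g.
M(Zn) = 65.38 g/mol.
M(NH3) = 14.01 + 3(1.008) = 17.034 g/mol.
n(Zn) = 509.60 / 65.38 = 7.7944 mol.
Step 1 (Zn:H2 = 1:1): theoretical n(H2) = 7.7944 mol; at 81.80% yield, n(H2) = 6.3758 mol.
Step 2 (H2:NH3 = 3:2): theoretical n(NH3) = 4.2506 mol, so theoretical mass = 4.2506 × 17.034 = 72.404 g.
At 70.26% yield, actual mass of NH3 = 72.404 × 0.7026 = 50.871 g.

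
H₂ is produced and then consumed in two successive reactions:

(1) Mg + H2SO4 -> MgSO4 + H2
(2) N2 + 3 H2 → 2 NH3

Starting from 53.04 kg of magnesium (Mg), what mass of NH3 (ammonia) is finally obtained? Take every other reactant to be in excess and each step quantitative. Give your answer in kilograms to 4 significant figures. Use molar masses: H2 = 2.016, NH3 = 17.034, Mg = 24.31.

53.04 kg = 53040 g.
n(Mg) = 53040 / 24.31 = 2181.8 mol.
Step 1 gives a 1:1 ratio of Mg to H2, so n(H2) = 2181.8 mol.
In step 2 the H2:NH3 ratio is 3:2, so n(NH3) = 1454.5 mol.
Mass of NH3 = 1454.5 × 17.034 = 24777 g = 24.78 kg.

24.78 kg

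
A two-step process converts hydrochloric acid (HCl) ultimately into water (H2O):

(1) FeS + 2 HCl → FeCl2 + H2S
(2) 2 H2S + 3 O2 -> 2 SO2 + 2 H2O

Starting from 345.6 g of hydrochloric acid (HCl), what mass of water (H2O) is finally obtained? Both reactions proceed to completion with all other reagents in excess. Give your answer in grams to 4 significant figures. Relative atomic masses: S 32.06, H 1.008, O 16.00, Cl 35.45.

85.39 g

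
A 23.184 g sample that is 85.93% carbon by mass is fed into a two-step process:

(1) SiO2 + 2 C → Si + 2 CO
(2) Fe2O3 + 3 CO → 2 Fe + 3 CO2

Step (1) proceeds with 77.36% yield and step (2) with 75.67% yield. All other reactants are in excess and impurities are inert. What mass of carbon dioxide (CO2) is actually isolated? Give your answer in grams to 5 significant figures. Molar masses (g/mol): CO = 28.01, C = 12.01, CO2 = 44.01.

42.735 g

Pure C = 23.184 × 0.8593 = 19.9220 g.
n(C) = 19.9220 / 12.01 = 1.65879 mol.
Step 1 (C:CO = 2:2): theoretical n(CO) = 1.65879 mol; at 77.36% yield, n(CO) = 1.28324 mol.
Step 2 (CO:CO2 = 3:3): theoretical n(CO2) = 1.28324 mol, so theoretical mass = 1.28324 × 44.01 = 56.4752 g.
At 75.67% yield, actual mass of CO2 = 56.4752 × 0.7567 = 42.7348 g.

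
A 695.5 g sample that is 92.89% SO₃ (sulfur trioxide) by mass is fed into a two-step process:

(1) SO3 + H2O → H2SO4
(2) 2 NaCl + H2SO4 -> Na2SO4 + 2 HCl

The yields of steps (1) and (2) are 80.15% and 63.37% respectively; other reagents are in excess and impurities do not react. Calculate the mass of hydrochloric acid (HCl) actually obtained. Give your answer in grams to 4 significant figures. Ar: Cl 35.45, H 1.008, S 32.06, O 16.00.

298.9 g

Pure SO3 = 695.5 × 0.9289 = 646.05 g.
M(SO3) = 32.06 + 3(16.00) = 80.06 g/mol.
M(HCl) = 1.008 + 35.45 = 36.458 g/mol.
n(SO3) = 646.05 / 80.06 = 8.0696 mol.
Step 1 (SO3:H2SO4 = 1:1): theoretical n(H2SO4) = 8.0696 mol; at 80.15% yield, n(H2SO4) = 6.4678 mol.
Step 2 (H2SO4:HCl = 1:2): theoretical n(HCl) = 12.936 mol, so theoretical mass = 12.936 × 36.458 = 471.60 g.
At 63.37% yield, actual mass of HCl = 471.60 × 0.6337 = 298.86 g.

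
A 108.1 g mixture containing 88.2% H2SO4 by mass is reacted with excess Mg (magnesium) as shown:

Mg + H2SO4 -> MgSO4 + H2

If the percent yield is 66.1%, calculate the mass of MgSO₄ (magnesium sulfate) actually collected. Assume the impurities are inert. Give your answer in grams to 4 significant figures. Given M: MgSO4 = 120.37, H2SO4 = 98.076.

77.35 g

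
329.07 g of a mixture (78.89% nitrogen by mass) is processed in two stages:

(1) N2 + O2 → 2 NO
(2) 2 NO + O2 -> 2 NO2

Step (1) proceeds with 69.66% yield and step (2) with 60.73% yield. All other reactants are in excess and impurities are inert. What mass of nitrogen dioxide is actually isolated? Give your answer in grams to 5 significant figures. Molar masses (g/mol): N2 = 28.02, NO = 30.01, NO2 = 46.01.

360.67 g

Pure N2 = 329.07 × 0.7889 = 259.603 g.
n(N2) = 259.603 / 28.02 = 9.26493 mol.
Step 1 (N2:NO = 1:2): theoretical n(NO) = 18.5299 mol; at 69.66% yield, n(NO) = 12.9079 mol.
Step 2 (NO:NO2 = 2:2): theoretical n(NO2) = 12.9079 mol, so theoretical mass = 12.9079 × 46.01 = 593.892 g.
At 60.73% yield, actual mass of NO2 = 593.892 × 0.6073 = 360.671 g.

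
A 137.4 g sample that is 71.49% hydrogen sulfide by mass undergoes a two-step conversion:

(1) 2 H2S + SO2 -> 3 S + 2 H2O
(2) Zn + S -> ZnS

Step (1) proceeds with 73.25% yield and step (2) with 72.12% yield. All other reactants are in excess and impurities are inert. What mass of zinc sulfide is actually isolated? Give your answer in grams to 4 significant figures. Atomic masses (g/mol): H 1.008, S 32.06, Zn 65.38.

222.6 g

Pure H2S = 137.4 × 0.7149 = 98.227 g.
M(H2S) = 2(1.008) + 32.06 = 34.076 g/mol.
M(ZnS) = 65.38 + 32.06 = 97.44 g/mol.
n(H2S) = 98.227 / 34.076 = 2.8826 mol.
Step 1 (H2S:S = 2:3): theoretical n(S) = 4.3239 mol; at 73.25% yield, n(S) = 3.1672 mol.
Step 2 (S:ZnS = 1:1): theoretical n(ZnS) = 3.1672 mol, so theoretical mass = 3.1672 × 97.44 = 308.62 g.
At 72.12% yield, actual mass of ZnS = 308.62 × 0.7212 = 222.57 g.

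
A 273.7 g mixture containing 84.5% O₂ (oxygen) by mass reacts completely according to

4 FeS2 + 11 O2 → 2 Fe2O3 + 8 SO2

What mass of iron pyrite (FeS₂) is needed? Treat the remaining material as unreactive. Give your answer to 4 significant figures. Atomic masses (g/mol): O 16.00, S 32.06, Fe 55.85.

315.3 g

Mass of pure O2 = 273.7 g × 0.845 = 231.28 g.
M(O2) = 2(16.00) = 32.00 g/mol.
M(FeS2) = 55.85 + 2(32.06) = 119.97 g/mol.
n(O2) = 231.28 g / 32.00 g/mol = 7.2274 mol.
From the equation the O2:FeS2 mole ratio is 11:4, so n(FeS2) = 7.2274 × 4/11 = 2.6281 mol.
Mass of FeS2 = 2.6281 mol × 119.97 g/mol = 315.30 g.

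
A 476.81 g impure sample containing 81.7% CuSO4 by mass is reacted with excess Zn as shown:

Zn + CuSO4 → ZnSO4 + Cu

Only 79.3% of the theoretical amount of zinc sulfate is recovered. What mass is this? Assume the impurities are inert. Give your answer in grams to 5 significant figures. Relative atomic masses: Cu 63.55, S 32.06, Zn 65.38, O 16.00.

Pure CuSO4 available = 476.81 g × 0.817 = 389.554 g.
M(CuSO4) = 63.55 + 32.06 + 4(16.00) = 159.61 g/mol.
M(ZnSO4) = 65.38 + 32.06 + 4(16.00) = 161.44 g/mol.
n(CuSO4) = 389.554 g / 159.61 g/mol = 2.44066 mol.
From the equation the CuSO4:ZnSO4 mole ratio is 1:1, so n(ZnSO4) = 2.44066 × 1/1 = 2.44066 mol.
Mass of ZnSO4 = 2.44066 mol × 161.44 g/mol = 394.020 g.
Actual mass collected = 394.020 g × 0.793 = 312.458 g.

312.46 g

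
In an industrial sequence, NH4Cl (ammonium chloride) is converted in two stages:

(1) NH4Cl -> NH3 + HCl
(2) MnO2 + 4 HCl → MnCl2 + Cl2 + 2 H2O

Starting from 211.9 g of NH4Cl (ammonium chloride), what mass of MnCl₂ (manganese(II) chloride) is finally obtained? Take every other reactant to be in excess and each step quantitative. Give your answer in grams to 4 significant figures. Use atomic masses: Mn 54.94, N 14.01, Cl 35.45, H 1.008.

M(NH4Cl) = 14.01 + 4(1.008) + 35.45 = 53.492 g/mol.
M(MnCl2) = 54.94 + 2(35.45) = 125.84 g/mol.
n(NH4Cl) = 211.90 / 53.492 = 3.9613 mol.
Step 1 gives a 1:1 ratio of NH4Cl to HCl, so n(HCl) = 3.9613 mol.
In step 2 the HCl:MnCl2 ratio is 4:1, so n(MnCl2) = 0.99034 mol.
Mass of MnCl2 = 0.99034 × 125.84 = 124.62 g.

124.6 g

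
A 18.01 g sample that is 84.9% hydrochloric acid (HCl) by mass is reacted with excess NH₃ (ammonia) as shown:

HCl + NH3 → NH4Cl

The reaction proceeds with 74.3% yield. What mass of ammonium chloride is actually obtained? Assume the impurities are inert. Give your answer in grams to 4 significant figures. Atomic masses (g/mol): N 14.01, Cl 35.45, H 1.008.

Pure HCl available = 18.01 g × 0.849 = 15.290 g.
M(HCl) = 1.008 + 35.45 = 36.458 g/mol.
M(NH4Cl) = 14.01 + 4(1.008) + 35.45 = 53.492 g/mol.
n(HCl) = 15.290 g / 36.458 g/mol = 0.41940 mol.
From the equation the HCl:NH4Cl mole ratio is 1:1, so n(NH4Cl) = 0.41940 × 1/1 = 0.41940 mol.
Mass of NH4Cl = 0.41940 mol × 53.492 g/mol = 22.435 g.
Actual mass collected = 22.435 g × 0.743 = 16.669 g.

16.67 g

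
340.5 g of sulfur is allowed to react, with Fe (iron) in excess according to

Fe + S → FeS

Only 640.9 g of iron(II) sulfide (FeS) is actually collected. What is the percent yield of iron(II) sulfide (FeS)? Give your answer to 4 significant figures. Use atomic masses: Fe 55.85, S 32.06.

68.64 %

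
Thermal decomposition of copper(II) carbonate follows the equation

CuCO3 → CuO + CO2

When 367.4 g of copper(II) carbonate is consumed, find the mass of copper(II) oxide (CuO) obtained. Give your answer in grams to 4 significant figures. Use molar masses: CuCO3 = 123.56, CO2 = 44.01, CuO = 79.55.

n(CuCO3) = 367.40 g / 123.56 g/mol = 2.9735 mol.
From the equation the CuCO3:CuO mole ratio is 1:1, so n(CuO) = 2.9735 × 1/1 = 2.9735 mol.
Mass of CuO = 2.9735 mol × 79.55 g/mol = 236.54 g.

236.5 g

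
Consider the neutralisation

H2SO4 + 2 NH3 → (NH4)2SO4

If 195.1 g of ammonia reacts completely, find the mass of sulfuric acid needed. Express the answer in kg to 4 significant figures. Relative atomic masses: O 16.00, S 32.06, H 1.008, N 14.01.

M(NH3) = 14.01 + 3(1.008) = 17.034 g/mol.
M(H2SO4) = 2(1.008) + 32.06 + 4(16.00) = 98.076 g/mol.
n(NH3) = 195.10 g / 17.034 g/mol = 11.454 mol.
From the equation the NH3:H2SO4 mole ratio is 2:1, so n(H2SO4) = 11.454 × 1/2 = 5.7268 mol.
Mass of H2SO4 = 5.7268 mol × 98.076 g/mol = 561.66 g.
Converting to kg: 561.66 g = 0.5617 kg.

0.5617 kg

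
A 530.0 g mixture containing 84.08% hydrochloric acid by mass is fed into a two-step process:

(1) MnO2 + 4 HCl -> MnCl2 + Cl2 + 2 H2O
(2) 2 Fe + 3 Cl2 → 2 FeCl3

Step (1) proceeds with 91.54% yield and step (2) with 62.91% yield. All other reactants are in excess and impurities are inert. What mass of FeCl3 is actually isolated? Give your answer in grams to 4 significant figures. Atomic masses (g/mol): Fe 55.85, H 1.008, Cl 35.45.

190.3 g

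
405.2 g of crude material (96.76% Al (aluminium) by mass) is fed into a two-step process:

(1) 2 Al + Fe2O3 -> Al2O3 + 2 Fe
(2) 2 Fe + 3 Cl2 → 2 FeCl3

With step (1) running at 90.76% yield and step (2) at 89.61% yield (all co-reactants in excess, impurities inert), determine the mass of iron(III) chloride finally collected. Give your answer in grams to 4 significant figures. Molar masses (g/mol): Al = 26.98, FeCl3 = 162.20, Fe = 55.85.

1917 g

Pure Al = 405.2 × 0.9676 = 392.07 g.
n(Al) = 392.07 / 26.98 = 14.532 mol.
Step 1 (Al:Fe = 2:2): theoretical n(Fe) = 14.532 mol; at 90.76% yield, n(Fe) = 13.189 mol.
Step 2 (Fe:FeCl3 = 2:2): theoretical n(FeCl3) = 13.189 mol, so theoretical mass = 13.189 × 162.20 = 2139.3 g.
At 89.61% yield, actual mass of FeCl3 = 2139.3 × 0.8961 = 1917.0 g.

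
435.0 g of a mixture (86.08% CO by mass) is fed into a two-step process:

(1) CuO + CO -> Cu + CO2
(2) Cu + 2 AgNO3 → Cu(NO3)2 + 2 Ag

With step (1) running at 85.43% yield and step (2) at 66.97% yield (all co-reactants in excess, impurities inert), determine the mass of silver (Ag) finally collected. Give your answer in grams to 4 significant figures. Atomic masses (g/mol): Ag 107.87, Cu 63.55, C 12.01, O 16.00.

1650 g

Pure CO = 435.0 × 0.8608 = 374.45 g.
M(CO) = 12.01 + 16.00 = 28.01 g/mol.
M(Ag) = 107.87 g/mol.
n(CO) = 374.45 / 28.01 = 13.368 mol.
Step 1 (CO:Cu = 1:1): theoretical n(Cu) = 13.368 mol; at 85.43% yield, n(Cu) = 11.421 mol.
Step 2 (Cu:Ag = 1:2): theoretical n(Ag) = 22.841 mol, so theoretical mass = 22.841 × 107.87 = 2463.9 g.
At 66.97% yield, actual mass of Ag = 2463.9 × 0.6697 = 1650.1 g.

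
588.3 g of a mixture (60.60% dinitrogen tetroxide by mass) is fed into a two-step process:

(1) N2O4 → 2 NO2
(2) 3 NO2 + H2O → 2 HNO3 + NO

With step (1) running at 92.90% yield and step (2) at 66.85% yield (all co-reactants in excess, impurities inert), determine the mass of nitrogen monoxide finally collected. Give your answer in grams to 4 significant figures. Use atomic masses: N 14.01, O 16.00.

Pure N2O4 = 588.3 × 0.6060 = 356.51 g.
M(N2O4) = 2(14.01) + 4(16.00) = 92.02 g/mol.
M(NO) = 14.01 + 16.00 = 30.01 g/mol.
n(N2O4) = 356.51 / 92.02 = 3.8743 mol.
Step 1 (N2O4:NO2 = 1:2): theoretical n(NO2) = 7.7485 mol; at 92.90% yield, n(NO2) = 7.1984 mol.
Step 2 (NO2:NO = 3:1): theoretical n(NO) = 2.3995 mol, so theoretical mass = 2.3995 × 30.01 = 72.008 g.
At 66.85% yield, actual mass of NO = 72.008 × 0.6685 = 48.137 g.

48.14 g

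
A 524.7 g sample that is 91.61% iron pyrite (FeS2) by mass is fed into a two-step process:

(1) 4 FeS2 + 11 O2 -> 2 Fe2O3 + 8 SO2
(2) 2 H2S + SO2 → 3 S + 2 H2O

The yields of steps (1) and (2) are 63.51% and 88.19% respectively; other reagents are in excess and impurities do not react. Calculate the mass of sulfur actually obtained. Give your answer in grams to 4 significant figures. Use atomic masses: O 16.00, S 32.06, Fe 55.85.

Pure FeS2 = 524.7 × 0.9161 = 480.68 g.
M(FeS2) = 55.85 + 2(32.06) = 119.97 g/mol.
M(S) = 32.06 g/mol.
n(FeS2) = 480.68 / 119.97 = 4.0066 mol.
Step 1 (FeS2:SO2 = 4:8): theoretical n(SO2) = 8.0133 mol; at 63.51% yield, n(SO2) = 5.0892 mol.
Step 2 (SO2:S = 1:3): theoretical n(S) = 15.268 mol, so theoretical mass = 15.268 × 32.06 = 489.48 g.
At 88.19% yield, actual mass of S = 489.48 × 0.8819 = 431.68 g.

431.7 g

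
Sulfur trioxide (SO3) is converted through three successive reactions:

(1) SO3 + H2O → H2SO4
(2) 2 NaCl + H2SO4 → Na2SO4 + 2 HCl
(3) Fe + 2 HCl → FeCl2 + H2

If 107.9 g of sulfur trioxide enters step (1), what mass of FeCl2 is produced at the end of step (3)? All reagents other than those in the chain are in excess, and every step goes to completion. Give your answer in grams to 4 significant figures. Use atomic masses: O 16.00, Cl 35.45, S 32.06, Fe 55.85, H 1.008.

M(SO3) = 32.06 + 3(16.00) = 80.06 g/mol.
M(FeCl2) = 55.85 + 2(35.45) = 126.75 g/mol.
n(SO3) = 107.9 / 80.06 = 1.3477 mol.
Reaction (1): SO3→H2SO4 ratio 1:1 ⇒ n(H2SO4) = 1.3477 mol.
Reaction (2): H2SO4→HCl ratio 1:2 ⇒ n(HCl) = 2.6955 mol.
Reaction (3): HCl→FeCl2 ratio 2:1 ⇒ n(FeCl2) = 1.3477 mol.
Mass of FeCl2 = 1.3477 × 126.75 = 170.83 g.

170.8 g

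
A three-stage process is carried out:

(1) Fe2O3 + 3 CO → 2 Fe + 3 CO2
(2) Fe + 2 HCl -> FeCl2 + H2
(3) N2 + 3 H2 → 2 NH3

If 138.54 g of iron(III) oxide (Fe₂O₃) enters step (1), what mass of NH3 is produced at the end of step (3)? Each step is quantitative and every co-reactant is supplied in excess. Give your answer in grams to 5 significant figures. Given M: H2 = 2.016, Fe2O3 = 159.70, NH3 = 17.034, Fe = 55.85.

19.703 g

n(Fe2O3) = 138.54 / 159.70 = 0.867502 mol.
Reaction (1): Fe2O3→Fe ratio 1:2 ⇒ n(Fe) = 1.73500 mol.
Reaction (2): Fe→H2 ratio 1:1 ⇒ n(H2) = 1.73500 mol.
Reaction (3): H2→NH3 ratio 3:2 ⇒ n(NH3) = 1.15667 mol.
Mass of NH3 = 1.15667 × 17.034 = 19.7027 g.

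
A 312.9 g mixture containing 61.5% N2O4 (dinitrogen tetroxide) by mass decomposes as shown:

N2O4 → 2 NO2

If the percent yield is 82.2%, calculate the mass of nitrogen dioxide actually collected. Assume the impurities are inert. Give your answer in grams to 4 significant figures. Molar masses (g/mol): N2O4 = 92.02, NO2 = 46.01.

Pure N2O4 available = 312.9 g × 0.615 = 192.43 g.
n(N2O4) = 192.43 g / 92.02 g/mol = 2.0912 mol.
From the equation the N2O4:NO2 mole ratio is 1:2, so n(NO2) = 2.0912 × 2/1 = 4.1824 mol.
Mass of NO2 = 4.1824 mol × 46.01 g/mol = 192.43 g.
Actual mass collected = 192.43 g × 0.822 = 158.18 g.

158.2 g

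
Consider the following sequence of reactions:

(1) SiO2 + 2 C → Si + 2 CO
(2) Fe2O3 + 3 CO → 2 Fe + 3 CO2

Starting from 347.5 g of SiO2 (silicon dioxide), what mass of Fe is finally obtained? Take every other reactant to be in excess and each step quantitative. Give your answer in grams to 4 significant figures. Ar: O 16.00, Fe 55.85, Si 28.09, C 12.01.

430.6 g

M(SiO2) = 28.09 + 2(16.00) = 60.09 g/mol.
M(Fe) = 55.85 g/mol.
n(SiO2) = 347.50 / 60.09 = 5.7830 mol.
Step 1 gives a 1:2 ratio of SiO2 to CO, so n(CO) = 11.566 mol.
In step 2 the CO:Fe ratio is 3:2, so n(Fe) = 7.7107 mol.
Mass of Fe = 7.7107 × 55.85 = 430.64 g.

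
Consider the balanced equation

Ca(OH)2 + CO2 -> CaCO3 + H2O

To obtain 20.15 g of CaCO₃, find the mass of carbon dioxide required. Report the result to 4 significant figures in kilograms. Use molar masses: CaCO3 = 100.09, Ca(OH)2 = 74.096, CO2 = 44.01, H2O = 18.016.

0.008860 kg

n(CaCO3) = 20.150 g / 100.09 g/mol = 0.20132 mol.
From the equation the CaCO3:CO2 mole ratio is 1:1, so n(CO2) = 0.20132 × 1/1 = 0.20132 mol.
Mass of CO2 = 0.20132 mol × 44.01 g/mol = 8.8600 g.
Converting to kg: 8.8600 g = 0.008860 kg.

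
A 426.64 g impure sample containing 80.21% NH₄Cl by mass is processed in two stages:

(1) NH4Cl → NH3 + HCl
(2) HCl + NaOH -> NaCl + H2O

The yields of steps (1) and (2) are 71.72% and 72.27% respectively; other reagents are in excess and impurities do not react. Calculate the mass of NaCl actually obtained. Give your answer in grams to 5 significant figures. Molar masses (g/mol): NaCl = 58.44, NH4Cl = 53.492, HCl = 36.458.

193.78 g

Pure NH4Cl = 426.64 × 0.8021 = 342.208 g.
n(NH4Cl) = 342.208 / 53.492 = 6.39737 mol.
Step 1 (NH4Cl:HCl = 1:1): theoretical n(HCl) = 6.39737 mol; at 71.72% yield, n(HCl) = 4.58819 mol.
Step 2 (HCl:NaCl = 1:1): theoretical n(NaCl) = 4.58819 mol, so theoretical mass = 4.58819 × 58.44 = 268.134 g.
At 72.27% yield, actual mass of NaCl = 268.134 × 0.7227 = 193.780 g.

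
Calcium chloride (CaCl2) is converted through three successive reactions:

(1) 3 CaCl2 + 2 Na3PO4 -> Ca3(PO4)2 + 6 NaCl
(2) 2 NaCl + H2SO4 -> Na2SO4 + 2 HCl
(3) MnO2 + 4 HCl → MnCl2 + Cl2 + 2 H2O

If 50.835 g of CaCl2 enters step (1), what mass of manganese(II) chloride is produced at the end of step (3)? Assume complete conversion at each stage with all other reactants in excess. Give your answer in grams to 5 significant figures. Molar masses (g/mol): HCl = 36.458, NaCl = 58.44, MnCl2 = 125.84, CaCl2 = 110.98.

n(CaCl2) = 50.835 / 110.98 = 0.458056 mol.
Reaction (1): CaCl2→NaCl ratio 3:6 ⇒ n(NaCl) = 0.916111 mol.
Reaction (2): NaCl→HCl ratio 2:2 ⇒ n(HCl) = 0.916111 mol.
Reaction (3): HCl→MnCl2 ratio 4:1 ⇒ n(MnCl2) = 0.229028 mol.
Mass of MnCl2 = 0.229028 × 125.84 = 28.8209 g.

28.821 g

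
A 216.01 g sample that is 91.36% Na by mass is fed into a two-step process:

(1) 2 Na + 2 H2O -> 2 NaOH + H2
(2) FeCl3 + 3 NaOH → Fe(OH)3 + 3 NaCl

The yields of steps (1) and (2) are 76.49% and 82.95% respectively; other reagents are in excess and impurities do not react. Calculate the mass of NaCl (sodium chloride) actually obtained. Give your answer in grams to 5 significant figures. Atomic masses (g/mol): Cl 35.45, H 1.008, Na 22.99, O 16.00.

318.29 g

Pure Na = 216.01 × 0.9136 = 197.347 g.
M(Na) = 22.99 g/mol.
M(NaCl) = 22.99 + 35.45 = 58.44 g/mol.
n(Na) = 197.347 / 22.99 = 8.58403 mol.
Step 1 (Na:NaOH = 2:2): theoretical n(NaOH) = 8.58403 mol; at 76.49% yield, n(NaOH) = 6.56592 mol.
Step 2 (NaOH:NaCl = 3:3): theoretical n(NaCl) = 6.56592 mol, so theoretical mass = 6.56592 × 58.44 = 383.712 g.
At 82.95% yield, actual mass of NaCl = 383.712 × 0.8295 = 318.289 g.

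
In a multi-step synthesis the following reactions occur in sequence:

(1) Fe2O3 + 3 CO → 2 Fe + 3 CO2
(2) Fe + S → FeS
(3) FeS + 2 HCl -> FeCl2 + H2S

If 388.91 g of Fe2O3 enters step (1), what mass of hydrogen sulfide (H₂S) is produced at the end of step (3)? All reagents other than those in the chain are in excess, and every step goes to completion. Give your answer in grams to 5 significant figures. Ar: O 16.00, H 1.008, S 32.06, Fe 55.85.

M(Fe2O3) = 2(55.85) + 3(16.00) = 159.70 g/mol.
M(H2S) = 2(1.008) + 32.06 = 34.076 g/mol.
n(Fe2O3) = 388.91 / 159.70 = 2.43525 mol.
Reaction (1): Fe2O3→Fe ratio 1:2 ⇒ n(Fe) = 4.87051 mol.
Reaction (2): Fe→FeS ratio 1:1 ⇒ n(FeS) = 4.87051 mol.
Reaction (3): FeS→H2S ratio 1:1 ⇒ n(H2S) = 4.87051 mol.
Mass of H2S = 4.87051 × 34.076 = 165.967 g.

165.97 g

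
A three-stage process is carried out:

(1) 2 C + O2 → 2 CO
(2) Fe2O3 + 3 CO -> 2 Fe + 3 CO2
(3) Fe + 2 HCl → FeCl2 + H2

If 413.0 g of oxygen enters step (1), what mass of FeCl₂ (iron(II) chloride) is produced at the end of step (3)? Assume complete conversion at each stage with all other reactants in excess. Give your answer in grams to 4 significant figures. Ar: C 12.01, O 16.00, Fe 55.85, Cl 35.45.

2181 g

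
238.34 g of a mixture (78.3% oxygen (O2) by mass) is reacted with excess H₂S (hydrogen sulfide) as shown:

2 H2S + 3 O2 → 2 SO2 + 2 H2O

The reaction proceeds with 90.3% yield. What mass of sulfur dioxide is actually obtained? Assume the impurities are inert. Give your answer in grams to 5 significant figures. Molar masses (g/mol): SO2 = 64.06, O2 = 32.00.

224.90 g

Pure O2 available = 238.34 g × 0.783 = 186.620 g.
n(O2) = 186.620 g / 32.00 g/mol = 5.83188 mol.
From the equation the O2:SO2 mole ratio is 3:2, so n(SO2) = 5.83188 × 2/3 = 3.88792 mol.
Mass of SO2 = 3.88792 mol × 64.06 g/mol = 249.060 g.
Actual mass collected = 249.060 g × 0.903 = 224.901 g.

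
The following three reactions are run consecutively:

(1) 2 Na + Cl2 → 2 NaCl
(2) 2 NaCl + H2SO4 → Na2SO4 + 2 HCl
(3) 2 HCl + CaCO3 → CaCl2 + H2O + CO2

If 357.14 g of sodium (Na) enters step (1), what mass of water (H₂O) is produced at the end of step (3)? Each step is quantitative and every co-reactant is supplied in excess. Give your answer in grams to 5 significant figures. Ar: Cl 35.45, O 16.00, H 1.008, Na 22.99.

139.94 g

M(Na) = 22.99 g/mol.
M(H2O) = 2(1.008) + 16.00 = 18.016 g/mol.
n(Na) = 357.14 / 22.99 = 15.5346 mol.
Reaction (1): Na→NaCl ratio 2:2 ⇒ n(NaCl) = 15.5346 mol.
Reaction (2): NaCl→HCl ratio 2:2 ⇒ n(HCl) = 15.5346 mol.
Reaction (3): HCl→H2O ratio 2:1 ⇒ n(H2O) = 7.76729 mol.
Mass of H2O = 7.76729 × 18.016 = 139.935 g.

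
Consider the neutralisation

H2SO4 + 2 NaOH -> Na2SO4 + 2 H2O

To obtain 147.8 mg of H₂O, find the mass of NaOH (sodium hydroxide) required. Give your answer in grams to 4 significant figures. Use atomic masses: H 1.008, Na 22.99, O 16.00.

0.3281 g

M(H2O) = 2(1.008) + 16.00 = 18.016 g/mol.
M(NaOH) = 22.99 + 16.00 + 1.008 = 39.998 g/mol.
Convert: 147.8 mg = 0.14780 g.
n(H2O) = 0.14780 g / 18.016 g/mol = 0.0082038 mol.
From the equation the H2O:NaOH mole ratio is 2:2, so n(NaOH) = 0.0082038 × 2/2 = 0.0082038 mol.
Mass of NaOH = 0.0082038 mol × 39.998 g/mol = 0.32814 g.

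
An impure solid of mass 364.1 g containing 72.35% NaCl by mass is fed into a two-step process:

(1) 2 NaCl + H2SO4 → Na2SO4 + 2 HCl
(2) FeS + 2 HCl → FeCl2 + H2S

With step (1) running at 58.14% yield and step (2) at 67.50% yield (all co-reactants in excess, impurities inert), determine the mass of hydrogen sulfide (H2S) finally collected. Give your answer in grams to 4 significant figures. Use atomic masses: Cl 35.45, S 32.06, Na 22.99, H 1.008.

Pure NaCl = 364.1 × 0.7235 = 263.43 g.
M(NaCl) = 22.99 + 35.45 = 58.44 g/mol.
M(H2S) = 2(1.008) + 32.06 = 34.076 g/mol.
n(NaCl) = 263.43 / 58.44 = 4.5076 mol.
Step 1 (NaCl:HCl = 2:2): theoretical n(HCl) = 4.5076 mol; at 58.14% yield, n(HCl) = 2.6207 mol.
Step 2 (HCl:H2S = 2:1): theoretical n(H2S) = 1.3104 mol, so theoretical mass = 1.3104 × 34.076 = 44.652 g.
At 67.50% yield, actual mass of H2S = 44.652 × 0.6750 = 30.140 g.

30.14 g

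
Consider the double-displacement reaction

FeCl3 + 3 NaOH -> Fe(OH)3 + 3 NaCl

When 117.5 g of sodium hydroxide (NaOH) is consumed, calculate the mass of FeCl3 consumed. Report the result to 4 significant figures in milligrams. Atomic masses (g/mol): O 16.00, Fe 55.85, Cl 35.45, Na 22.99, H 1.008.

158800 mg

M(NaOH) = 22.99 + 16.00 + 1.008 = 39.998 g/mol.
M(FeCl3) = 55.85 + 3(35.45) = 162.20 g/mol.
n(NaOH) = 117.50 g / 39.998 g/mol = 2.9376 mol.
From the equation the NaOH:FeCl3 mole ratio is 3:1, so n(FeCl3) = 2.9376 × 1/3 = 0.97922 mol.
Mass of FeCl3 = 0.97922 mol × 162.20 g/mol = 158.83 g.
Converting to mg: 158.83 g = 158800 mg.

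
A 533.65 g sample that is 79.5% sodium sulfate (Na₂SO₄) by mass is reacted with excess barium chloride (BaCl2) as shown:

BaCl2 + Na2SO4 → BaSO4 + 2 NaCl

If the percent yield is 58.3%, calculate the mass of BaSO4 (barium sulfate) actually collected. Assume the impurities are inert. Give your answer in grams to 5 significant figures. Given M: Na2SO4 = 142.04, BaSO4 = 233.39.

Pure Na2SO4 available = 533.65 g × 0.795 = 424.252 g.
n(Na2SO4) = 424.252 g / 142.04 g/mol = 2.98685 mol.
From the equation the Na2SO4:BaSO4 mole ratio is 1:1, so n(BaSO4) = 2.98685 × 1/1 = 2.98685 mol.
Mass of BaSO4 = 2.98685 mol × 233.39 g/mol = 697.100 g.
Actual mass collected = 697.100 g × 0.583 = 406.409 g.

406.41 g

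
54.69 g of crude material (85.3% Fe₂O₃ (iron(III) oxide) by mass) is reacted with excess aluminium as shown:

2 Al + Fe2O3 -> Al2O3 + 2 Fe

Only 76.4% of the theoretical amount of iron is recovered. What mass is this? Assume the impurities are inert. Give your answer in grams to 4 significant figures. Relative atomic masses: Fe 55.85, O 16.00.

24.93 g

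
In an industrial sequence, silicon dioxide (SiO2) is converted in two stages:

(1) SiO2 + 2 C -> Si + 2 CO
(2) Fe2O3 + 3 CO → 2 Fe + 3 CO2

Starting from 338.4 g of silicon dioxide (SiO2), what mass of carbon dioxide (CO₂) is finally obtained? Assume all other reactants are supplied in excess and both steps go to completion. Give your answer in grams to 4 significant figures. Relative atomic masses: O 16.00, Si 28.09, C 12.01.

495.7 g

M(SiO2) = 28.09 + 2(16.00) = 60.09 g/mol.
M(CO2) = 12.01 + 2(16.00) = 44.01 g/mol.
n(SiO2) = 338.40 / 60.09 = 5.6316 mol.
Step 1 gives a 1:2 ratio of SiO2 to CO, so n(CO) = 11.263 mol.
In step 2 the CO:CO2 ratio is 3:3, so n(CO2) = 11.263 mol.
Mass of CO2 = 11.263 × 44.01 = 495.69 g.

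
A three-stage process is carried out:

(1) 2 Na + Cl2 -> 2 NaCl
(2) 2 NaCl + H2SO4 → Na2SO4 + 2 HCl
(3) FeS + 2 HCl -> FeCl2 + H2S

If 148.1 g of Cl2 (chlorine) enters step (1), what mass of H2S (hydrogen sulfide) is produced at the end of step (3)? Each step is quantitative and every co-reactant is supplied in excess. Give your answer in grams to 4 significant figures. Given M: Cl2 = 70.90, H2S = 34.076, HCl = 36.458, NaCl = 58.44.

71.18 g

n(Cl2) = 148.1 / 70.90 = 2.0889 mol.
Reaction (1): Cl2→NaCl ratio 1:2 ⇒ n(NaCl) = 4.1777 mol.
Reaction (2): NaCl→HCl ratio 2:2 ⇒ n(HCl) = 4.1777 mol.
Reaction (3): HCl→H2S ratio 2:1 ⇒ n(H2S) = 2.0889 mol.
Mass of H2S = 2.0889 × 34.076 = 71.180 g.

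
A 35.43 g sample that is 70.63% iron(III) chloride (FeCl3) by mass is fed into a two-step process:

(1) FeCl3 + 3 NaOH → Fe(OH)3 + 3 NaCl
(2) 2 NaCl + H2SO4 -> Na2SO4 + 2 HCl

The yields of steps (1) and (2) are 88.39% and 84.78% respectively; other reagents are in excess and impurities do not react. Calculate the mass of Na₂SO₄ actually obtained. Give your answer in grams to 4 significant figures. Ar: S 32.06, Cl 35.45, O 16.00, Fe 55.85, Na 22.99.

24.63 g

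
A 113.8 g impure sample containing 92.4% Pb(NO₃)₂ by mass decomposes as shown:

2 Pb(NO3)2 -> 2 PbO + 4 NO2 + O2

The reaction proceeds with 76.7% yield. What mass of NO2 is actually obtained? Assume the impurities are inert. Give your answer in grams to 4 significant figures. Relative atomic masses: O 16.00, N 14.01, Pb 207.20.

22.41 g

Pure Pb(NO3)2 available = 113.8 g × 0.924 = 105.15 g.
M(Pb(NO3)2) = 207.20 + 2(14.01) + 6(16.00) = 331.22 g/mol.
M(NO2) = 14.01 + 2(16.00) = 46.01 g/mol.
n(Pb(NO3)2) = 105.15 g / 331.22 g/mol = 0.31747 mol.
From the equation the Pb(NO3)2:NO2 mole ratio is 2:4, so n(NO2) = 0.31747 × 4/2 = 0.63493 mol.
Mass of NO2 = 0.63493 mol × 46.01 g/mol = 29.213 g.
Actual mass collected = 29.213 g × 0.767 = 22.407 g.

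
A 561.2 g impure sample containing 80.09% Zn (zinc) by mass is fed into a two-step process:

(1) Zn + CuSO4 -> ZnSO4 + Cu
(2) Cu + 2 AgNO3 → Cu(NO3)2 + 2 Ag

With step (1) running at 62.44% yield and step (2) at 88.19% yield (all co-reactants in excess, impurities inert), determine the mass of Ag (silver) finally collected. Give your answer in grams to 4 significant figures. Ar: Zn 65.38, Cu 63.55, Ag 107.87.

816.7 g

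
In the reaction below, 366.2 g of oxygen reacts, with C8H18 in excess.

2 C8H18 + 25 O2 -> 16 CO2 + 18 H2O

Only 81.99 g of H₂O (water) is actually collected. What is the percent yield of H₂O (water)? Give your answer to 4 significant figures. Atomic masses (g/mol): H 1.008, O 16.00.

M(O2) = 2(16.00) = 32.00 g/mol.
M(H2O) = 2(1.008) + 16.00 = 18.016 g/mol.
n(O2) = 366.20 g / 32.00 g/mol = 11.444 mol.
From the equation the O2:H2O mole ratio is 25:18, so n(H2O) = 11.444 × 18/25 = 8.2395 mol.
Mass of H2O = 8.2395 mol × 18.016 g/mol = 148.44 g.
This is the theoretical yield. Percent yield = 81.99 g / 148.44 g × 100% = 55.233%.

55.23 %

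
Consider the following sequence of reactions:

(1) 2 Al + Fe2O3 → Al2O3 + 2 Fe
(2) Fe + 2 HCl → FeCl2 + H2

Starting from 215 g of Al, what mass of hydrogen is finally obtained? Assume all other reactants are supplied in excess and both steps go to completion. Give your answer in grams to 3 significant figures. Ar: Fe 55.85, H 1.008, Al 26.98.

16.1 g

M(Al) = 26.98 g/mol.
M(H2) = 2(1.008) = 2.016 g/mol.
n(Al) = 215.0 / 26.98 = 7.969 mol.
Step 1 gives a 2:2 ratio of Al to Fe, so n(Fe) = 7.969 mol.
In step 2 the Fe:H2 ratio is 1:1, so n(H2) = 7.969 mol.
Mass of H2 = 7.969 × 2.016 = 16.07 g.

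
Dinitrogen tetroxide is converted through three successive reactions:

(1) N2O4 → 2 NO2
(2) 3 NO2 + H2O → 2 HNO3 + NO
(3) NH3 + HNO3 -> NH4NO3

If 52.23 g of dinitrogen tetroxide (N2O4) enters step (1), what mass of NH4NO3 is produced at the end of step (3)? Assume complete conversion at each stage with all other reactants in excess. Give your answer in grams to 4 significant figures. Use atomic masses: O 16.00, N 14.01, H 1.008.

M(N2O4) = 2(14.01) + 4(16.00) = 92.02 g/mol.
M(NH4NO3) = 2(14.01) + 4(1.008) + 3(16.00) = 80.052 g/mol.
n(N2O4) = 52.23 / 92.02 = 0.56759 mol.
Reaction (1): N2O4→NO2 ratio 1:2 ⇒ n(NO2) = 1.1352 mol.
Reaction (2): NO2→HNO3 ratio 3:2 ⇒ n(HNO3) = 0.75679 mol.
Reaction (3): HNO3→NH4NO3 ratio 1:1 ⇒ n(NH4NO3) = 0.75679 mol.
Mass of NH4NO3 = 0.75679 × 80.052 = 60.583 g.

60.58 g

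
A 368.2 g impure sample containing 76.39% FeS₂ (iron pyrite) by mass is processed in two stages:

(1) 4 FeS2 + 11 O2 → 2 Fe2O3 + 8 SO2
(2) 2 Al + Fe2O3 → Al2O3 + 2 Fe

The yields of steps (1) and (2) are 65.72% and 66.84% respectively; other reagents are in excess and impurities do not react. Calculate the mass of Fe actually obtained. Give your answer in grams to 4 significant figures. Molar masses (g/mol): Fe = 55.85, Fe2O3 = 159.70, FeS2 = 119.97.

57.52 g

Pure FeS2 = 368.2 × 0.7639 = 281.27 g.
n(FeS2) = 281.27 / 119.97 = 2.3445 mol.
Step 1 (FeS2:Fe2O3 = 4:2): theoretical n(Fe2O3) = 1.1722 mol; at 65.72% yield, n(Fe2O3) = 0.77040 mol.
Step 2 (Fe2O3:Fe = 1:2): theoretical n(Fe) = 1.5408 mol, so theoretical mass = 1.5408 × 55.85 = 86.053 g.
At 66.84% yield, actual mass of Fe = 86.053 × 0.6684 = 57.518 g.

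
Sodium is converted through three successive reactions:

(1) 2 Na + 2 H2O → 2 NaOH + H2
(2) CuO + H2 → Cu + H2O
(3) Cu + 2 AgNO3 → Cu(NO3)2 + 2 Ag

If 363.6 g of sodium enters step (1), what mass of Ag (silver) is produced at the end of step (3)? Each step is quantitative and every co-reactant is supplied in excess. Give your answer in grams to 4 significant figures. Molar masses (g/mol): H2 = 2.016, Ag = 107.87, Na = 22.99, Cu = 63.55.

1706 g

n(Na) = 363.6 / 22.99 = 15.816 mol.
Reaction (1): Na→H2 ratio 2:1 ⇒ n(H2) = 7.9078 mol.
Reaction (2): H2→Cu ratio 1:1 ⇒ n(Cu) = 7.9078 mol.
Reaction (3): Cu→Ag ratio 1:2 ⇒ n(Ag) = 15.816 mol.
Mass of Ag = 15.816 × 107.87 = 1706.0 g.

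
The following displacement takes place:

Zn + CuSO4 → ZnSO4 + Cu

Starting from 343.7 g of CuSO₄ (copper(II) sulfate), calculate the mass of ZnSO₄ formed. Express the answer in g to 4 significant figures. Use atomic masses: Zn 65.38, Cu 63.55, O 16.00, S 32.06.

347.6 g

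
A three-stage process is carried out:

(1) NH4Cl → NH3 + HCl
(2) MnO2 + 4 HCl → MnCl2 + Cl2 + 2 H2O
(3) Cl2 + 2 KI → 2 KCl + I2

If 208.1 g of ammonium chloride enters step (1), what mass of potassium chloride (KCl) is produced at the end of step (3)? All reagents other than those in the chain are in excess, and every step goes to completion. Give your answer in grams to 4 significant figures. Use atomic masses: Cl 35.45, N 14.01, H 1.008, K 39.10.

145.0 g

M(NH4Cl) = 14.01 + 4(1.008) + 35.45 = 53.492 g/mol.
M(KCl) = 39.10 + 35.45 = 74.55 g/mol.
n(NH4Cl) = 208.1 / 53.492 = 3.8903 mol.
Reaction (1): NH4Cl→HCl ratio 1:1 ⇒ n(HCl) = 3.8903 mol.
Reaction (2): HCl→Cl2 ratio 4:1 ⇒ n(Cl2) = 0.97258 mol.
Reaction (3): Cl2→KCl ratio 1:2 ⇒ n(KCl) = 1.9452 mol.
Mass of KCl = 1.9452 × 74.55 = 145.01 g.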